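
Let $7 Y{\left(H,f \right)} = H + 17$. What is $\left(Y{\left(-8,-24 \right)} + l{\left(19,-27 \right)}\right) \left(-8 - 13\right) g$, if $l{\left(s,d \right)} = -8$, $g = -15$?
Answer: $-2115$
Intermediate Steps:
$Y{\left(H,f \right)} = \frac{17}{7} + \frac{H}{7}$ ($Y{\left(H,f \right)} = \frac{H + 17}{7} = \frac{17 + H}{7} = \frac{17}{7} + \frac{H}{7}$)
$\left(Y{\left(-8,-24 \right)} + l{\left(19,-27 \right)}\right) \left(-8 - 13\right) g = \left(\left(\frac{17}{7} + \frac{1}{7} \left(-8\right)\right) - 8\right) \left(-8 - 13\right) \left(-15\right) = \left(\left(\frac{17}{7} - \frac{8}{7}\right) - 8\right) \left(\left(-21\right) \left(-15\right)\right) = \left(\frac{9}{7} - 8\right) 315 = \left(- \frac{47}{7}\right) 315 = -2115$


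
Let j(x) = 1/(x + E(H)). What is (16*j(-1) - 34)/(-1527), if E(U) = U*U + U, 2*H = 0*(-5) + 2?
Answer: 6/509 ≈ 0.011788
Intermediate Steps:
H = 1 (H = (0*(-5) + 2)/2 = (0 + 2)/2 = (½)*2 = 1)
E(U) = U + U² (E(U) = U² + U = U + U²)
j(x) = 1/(2 + x) (j(x) = 1/(x + 1*(1 + 1)) = 1/(x + 1*2) = 1/(x + 2) = 1/(2 + x))
(16*j(-1) - 34)/(-1527) = (16/(2 - 1) - 34)/(-1527) = (16/1 - 34)*(-1/1527) = (16*1 - 34)*(-1/1527) = (16 - 34)*(-1/1527) = -18*(-1/1527) = 6/509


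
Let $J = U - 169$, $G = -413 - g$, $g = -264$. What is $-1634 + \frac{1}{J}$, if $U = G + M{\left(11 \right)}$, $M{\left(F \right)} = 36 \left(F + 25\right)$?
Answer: $- \frac{1598051}{978} \approx -1634.0$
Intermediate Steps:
$G = -149$ ($G = -413 - -264 = -413 + 264 = -149$)
$M{\left(F \right)} = 900 + 36 F$ ($M{\left(F \right)} = 36 \left(25 + F\right) = 900 + 36 F$)
$U = 1147$ ($U = -149 + \left(900 + 36 \cdot 11\right) = -149 + \left(900 + 396\right) = -149 + 1296 = 1147$)
$J = 978$ ($J = 1147 - 169 = 978$)
$-1634 + \frac{1}{J} = -1634 + \frac{1}{978} = - \frac{1598051}{978}$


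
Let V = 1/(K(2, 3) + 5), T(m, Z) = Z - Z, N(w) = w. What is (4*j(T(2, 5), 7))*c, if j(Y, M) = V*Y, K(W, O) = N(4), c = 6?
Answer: 0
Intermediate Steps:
T(m, Z) = 0
K(W, O) = 4
V = 1/9 (V = 1/(4 + 5) = 1/9 ≈ 0.11111)
j(Y, M) = Y/9
(4*j(T(2, 5), 7))*c = (4*((1/9)*0))*6 = (4*0)*6 = 0*6 = 0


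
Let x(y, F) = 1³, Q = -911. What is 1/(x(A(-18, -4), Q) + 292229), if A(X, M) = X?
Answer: 1/292230 ≈ 3.4220e-6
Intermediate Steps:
x(y, F) = 1
1/(x(A(-18, -4), Q) + 292229) = 1/(1 + 292229) = 1/292230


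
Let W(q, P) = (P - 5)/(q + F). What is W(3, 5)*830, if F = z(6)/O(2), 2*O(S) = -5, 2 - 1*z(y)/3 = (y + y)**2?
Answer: 0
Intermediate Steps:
z(y) = 6 - 12*y**2 (z(y) = 6 - 3*(y + y)**2 = 6 - 3*4*y**2 = 6 - 12*y**2)
O(S) = -5/2 (O(S) = (1/2)*(-5) = -5/2)
F = 852/5 (F = (6 - 12*6**2)/(-5/2) = (6 - 12*36)*(-2/5) = (6 - 432)*(-2/5) = -426*(-2/5) = 852/5 ≈ 170.40)
W(q, P) = (-5 + P)/(852/5 + q) (W(q, P) = (P - 5)/(q + 852/5) = (-5 + P)/(852/5 + q))
W(3, 5)*830 = (5*(-5 + 5)/(852 + 5*3))*830 = (5*0/(852 + 15))*830 = (5*0/867)*830 = (5*(1/867)*0)*830 = 0*830 = 0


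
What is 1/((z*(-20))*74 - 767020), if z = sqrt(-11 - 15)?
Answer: I/(20*(-38351*I + 74*sqrt(26))) ≈ -1.3036e-6 + 1.2826e-8*I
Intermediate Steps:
z = I*sqrt(26) (z = sqrt(-26) = I*sqrt(26) ≈ 5.099*I)
1/((z*(-20))*74 - 767020) = 1/(((I*sqrt(26))*(-20))*74 - 767020) = 1/(-20*I*sqrt(26)*74 - 767020) = 1/(-1480*I*sqrt(26) - 767020) = 1/(-767020 - 1480*I*sqrt(26))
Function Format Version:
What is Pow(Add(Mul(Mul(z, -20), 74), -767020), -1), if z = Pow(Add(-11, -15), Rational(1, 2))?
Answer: Mul(Rational(1, 20), I, Pow(Add(Mul(-38351, I), Mul(74, Pow(26, Rational(1, 2)))), -1)) ≈ Add(-1.3036e-6, Mul(1.2826e-8, I))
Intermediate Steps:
z = Mul(I, Pow(26, Rational(1, 2))) (z = Pow(-26, Rational(1, 2)) = Mul(I, Pow(26, Rational(1, 2))) ≈ Mul(5.0990, I))
Pow(Add(Mul(Mul(z, -20), 74), -767020), -1) = Pow(Add(Mul(Mul(Mul(I, Pow(26, Rational(1, 2))), -20), 74), -767020), -1) = Pow(Add(Mul(Mul(-20, I, Pow(26, Rational(1, 2))), 74), -767020), -1) = Pow(Add(Mul(-1480, I, Pow(26, Rational(1, 2))), -767020), -1) = Pow(Add(-767020, Mul(-1480, I, Pow(26, Rational(1, 2)))), -1)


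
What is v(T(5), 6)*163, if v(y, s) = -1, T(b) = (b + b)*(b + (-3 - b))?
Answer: -163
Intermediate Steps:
T(b) = -6*b (T(b) = (2*b)*(-3) = -6*b)
v(T(5), 6)*163 = -1*163 = -163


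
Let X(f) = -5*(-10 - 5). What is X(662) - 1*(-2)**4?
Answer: 59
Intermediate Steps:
X(f) = 75 (X(f) = -5*(-15) = 75)
X(662) - 1*(-2)**4 = 75 - 1*(-2)**4 = 75 - 1*16 = 75 - 16 = 59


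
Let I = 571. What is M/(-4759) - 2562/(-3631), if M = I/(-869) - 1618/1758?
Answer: 9317672721688/13199291046579 ≈ 0.70592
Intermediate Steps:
M = -1204930/763851 (M = 571/(-869) - 1618/1758 = 571*(-1/869) - 1618*1/1758 = -571/869 - 809/879 = -1204930/763851 ≈ -1.5774)
M/(-4759) - 2562/(-3631) = -1204930/763851/(-4759) - 2562/(-3631) = -1204930/763851*(-1/4759) - 2562*(-1/3631) = 1204930/3635166909 + 2562/3631 = 9317672721688/13199291046579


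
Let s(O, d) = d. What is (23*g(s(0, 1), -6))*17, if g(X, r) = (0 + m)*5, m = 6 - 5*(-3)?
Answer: 41055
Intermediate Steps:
m = 21 (m = 6 + 15 = 21)
g(X, r) = 105 (g(X, r) = (0 + 21)*5 = 21*5 = 105)
(23*g(s(0, 1), -6))*17 = (23*105)*17 = 2415*17 = 41055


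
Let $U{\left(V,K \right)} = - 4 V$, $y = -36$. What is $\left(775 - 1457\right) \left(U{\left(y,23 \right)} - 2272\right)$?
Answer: $1451296$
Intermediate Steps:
$\left(775 - 1457\right) \left(U{\left(y,23 \right)} - 2272\right) = \left(775 - 1457\right) \left(\left(-4\right) \left(-36\right) - 2272\right) = - 682 \left(144 - 2272\right) = \left(-682\right) \left(-2128\right) = 1451296$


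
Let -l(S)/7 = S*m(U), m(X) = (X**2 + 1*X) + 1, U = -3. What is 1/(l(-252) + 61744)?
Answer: 1/74092 ≈ 1.3497e-5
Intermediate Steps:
m(X) = 1 + X + X**2 (m(X) = (X**2 + X) + 1 = (X + X**2) + 1 = 1 + X + X**2)
l(S) = -49*S (l(S) = -7*S*(1 - 3 + (-3)**2) = -7*S*(1 - 3 + 9) = -7*S*7 = -49*S)
1/(l(-252) + 61744) = 1/(-49*(-252) + 61744) = 1/(12348 + 61744) = 1/74092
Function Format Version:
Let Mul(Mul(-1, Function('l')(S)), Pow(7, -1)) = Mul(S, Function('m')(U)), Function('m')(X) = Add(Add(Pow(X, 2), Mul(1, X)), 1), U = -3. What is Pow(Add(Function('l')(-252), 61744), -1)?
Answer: Rational(1, 74092) ≈ 1.3497e-5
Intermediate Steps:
Function('m')(X) = Add(1, X, Pow(X, 2)) (Function('m')(X) = Add(Add(Pow(X, 2), X), 1) = Add(Add(X, Pow(X, 2)), 1) = Add(1, X, Pow(X, 2)))
Function('l')(S) = Mul(-49, S) (Function('l')(S) = Mul(-7, Mul(S, Add(1, -3, Pow(-3, 2)))) = Mul(-7, Mul(S, Add(1, -3, 9))) = Mul(-7, Mul(S, 7)) = Mul(-7, Mul(7, S)) = Mul(-49, S))
Pow(Add(Function('l')(-252), 61744), -1) = Pow(Add(Mul(-49, -252), 61744), -1) = Pow(Add(12348, 61744), -1) = Pow(74092, -1) = Rational(1, 74092)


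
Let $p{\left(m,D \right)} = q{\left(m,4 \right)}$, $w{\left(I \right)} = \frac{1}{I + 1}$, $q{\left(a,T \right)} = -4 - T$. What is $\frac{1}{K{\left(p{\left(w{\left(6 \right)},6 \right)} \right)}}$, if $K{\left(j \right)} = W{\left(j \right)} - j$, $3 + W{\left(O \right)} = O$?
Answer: $- \frac{1}{3} \approx -0.33333$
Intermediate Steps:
$W{\left(O \right)} = -3 + O$
$w{\left(I \right)} = \frac{1}{1 + I}$
$p{\left(m,D \right)} = -8$ ($p{\left(m,D \right)} = -4 - 4 = -8$)
$K{\left(j \right)} = -3$ ($K{\left(j \right)} = \left(-3 + j\right) - j = -3$)
$\frac{1}{K{\left(p{\left(w{\left(6 \right)},6 \right)} \right)}} = \frac{1}{-3} = - \frac{1}{3}$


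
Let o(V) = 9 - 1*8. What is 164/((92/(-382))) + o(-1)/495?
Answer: -7752667/11385 ≈ -680.95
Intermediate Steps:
o(V) = 1 (o(V) = 9 - 8 = 1)
164/((92/(-382))) + o(-1)/495 = 164/((92/(-382))) + 1/495 = 164/((92*(-1/382))) + 1*(1/495) = 164/(-46/191) + 1/495 = 164*(-191/46) + 1/495 = -15662/23 + 1/495 = -7752667/11385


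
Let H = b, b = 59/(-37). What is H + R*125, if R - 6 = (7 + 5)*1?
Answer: 83191/37 ≈ 2248.4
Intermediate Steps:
b = -59/37 (b = 59*(-1/37) = -59/37 ≈ -1.5946)
R = 18 (R = 6 + (7 + 5)*1 = 6 + 12*1 = 6 + 12 = 18)
H = -59/37 ≈ -1.5946
H + R*125 = -59/37 + 18*125 = -59/37 + 2250 = 83191/37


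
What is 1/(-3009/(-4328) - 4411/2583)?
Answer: -11179224/11318561 ≈ -0.98769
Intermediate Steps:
1/(-3009/(-4328) - 4411/2583) = 1/(-3009*(-1/4328) - 4411*1/2583) = 1/(3009/4328 - 4411/2583) = 1/(-11318561/11179224) = -11179224/11318561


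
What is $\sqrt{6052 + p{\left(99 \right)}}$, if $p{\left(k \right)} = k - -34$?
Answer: $\sqrt{6185} \approx 78.645$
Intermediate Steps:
$p{\left(k \right)} = 34 + k$ ($p{\left(k \right)} = k + 34 = 34 + k$)
$\sqrt{6052 + p{\left(99 \right)}} = \sqrt{6052 + \left(34 + 99\right)} = \sqrt{6052 + 133} = \sqrt{6185}$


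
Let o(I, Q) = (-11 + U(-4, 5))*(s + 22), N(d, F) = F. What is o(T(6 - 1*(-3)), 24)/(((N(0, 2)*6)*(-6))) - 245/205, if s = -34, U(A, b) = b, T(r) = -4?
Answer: -90/41 ≈ -2.1951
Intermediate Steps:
o(I, Q) = 72 (o(I, Q) = (-11 + 5)*(-34 + 22) = -6*(-12) = 72)
o(T(6 - 1*(-3)), 24)/(((N(0, 2)*6)*(-6))) - 245/205 = 72/(((2*6)*(-6))) - 245/205 = 72/((12*(-6))) - 245*1/205 = 72/(-72) - 49/41 = 72*(-1/72) - 49/41 = -1 - 49/41 = -90/41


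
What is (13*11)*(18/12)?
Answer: 429/2 ≈ 214.50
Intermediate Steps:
(13*11)*(18/12) = 143*(18*(1/12)) = 143*(3/2) = 429/2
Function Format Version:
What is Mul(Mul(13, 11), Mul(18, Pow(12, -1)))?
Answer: Rational(429, 2) ≈ 214.50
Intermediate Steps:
Mul(Mul(13, 11), Mul(18, Pow(12, -1))) = Mul(143, Mul(18, Rational(1, 12))) = Mul(143, Rational(3, 2)) = Rational(429, 2)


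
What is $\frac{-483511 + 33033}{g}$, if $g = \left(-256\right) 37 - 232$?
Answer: $\frac{225239}{4852} \approx 46.422$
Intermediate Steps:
$g = -9704$ ($g = -9472 - 232 = -9704$)
$\frac{-483511 + 33033}{g} = \frac{-483511 + 33033}{-9704} = \left(-450478\right) \left(- \frac{1}{9704}\right) = \frac{225239}{4852}$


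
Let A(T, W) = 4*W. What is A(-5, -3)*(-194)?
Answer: 2328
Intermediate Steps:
A(-5, -3)*(-194) = (4*(-3))*(-194) = -12*(-194) = 2328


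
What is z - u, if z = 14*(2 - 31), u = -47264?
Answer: 46858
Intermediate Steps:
z = -406 (z = 14*(-29) = -406)
z - u = -406 - 1*(-47264) = -406 + 47264 = 46858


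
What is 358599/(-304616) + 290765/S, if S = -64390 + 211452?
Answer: 17917692551/22398719096 ≈ 0.79994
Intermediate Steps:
S = 147062
358599/(-304616) + 290765/S = 358599/(-304616) + 290765/147062 = 358599*(-1/304616) + 290765*(1/147062) = -358599/304616 + 290765/147062 = 17917692551/22398719096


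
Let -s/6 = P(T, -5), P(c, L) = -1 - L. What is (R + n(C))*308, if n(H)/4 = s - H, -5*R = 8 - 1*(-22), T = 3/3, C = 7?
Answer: -40040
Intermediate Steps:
T = 1 (T = 3*(1/3) = 1)
s = -24 (s = -6*(-1 - 1*(-5)) = -6*(-1 + 5) = -6*4 = -24)
R = -6 (R = -(8 - 1*(-22))/5 = -(8 + 22)/5 = -1/5*30 = -6)
n(H) = -96 - 4*H (n(H) = 4*(-24 - H) = -96 - 4*H)
(R + n(C))*308 = (-6 + (-96 - 4*7))*308 = (-6 + (-96 - 28))*308 = (-6 - 124)*308 = -130*308 = -40040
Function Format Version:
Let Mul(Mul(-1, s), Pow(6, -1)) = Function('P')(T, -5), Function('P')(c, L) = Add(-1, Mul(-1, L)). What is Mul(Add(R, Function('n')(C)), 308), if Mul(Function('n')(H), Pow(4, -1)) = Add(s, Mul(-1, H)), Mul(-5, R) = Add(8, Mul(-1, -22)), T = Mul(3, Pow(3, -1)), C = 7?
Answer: -40040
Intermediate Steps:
T = 1 (T = Mul(3, Rational(1, 3)) = 1)
s = -24 (s = Mul(-6, Add(-1, Mul(-1, -5))) = Mul(-6, Add(-1, 5)) = Mul(-6, 4) = -24)
R = -6 (R = Mul(Rational(-1, 5), Add(8, Mul(-1, -22))) = Mul(Rational(-1, 5), Add(8, 22)) = Mul(Rational(-1, 5), 30) = -6)
Function('n')(H) = Add(-96, Mul(-4, H)) (Function('n')(H) = Mul(4, Add(-24, Mul(-1, H))) = Add(-96, Mul(-4, H)))
Mul(Add(R, Function('n')(C)), 308) = Mul(Add(-6, Add(-96, Mul(-4, 7))), 308) = Mul(Add(-6, Add(-96, -28)), 308) = Mul(Add(-6, -124), 308) = Mul(-130, 308) = -40040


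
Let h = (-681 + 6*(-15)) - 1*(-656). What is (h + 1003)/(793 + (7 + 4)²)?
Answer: 444/457 ≈ 0.97155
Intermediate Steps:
h = -115 (h = (-681 - 90) + 656 = -771 + 656 = -115)
(h + 1003)/(793 + (7 + 4)²) = (-115 + 1003)/(793 + (7 + 4)²) = 888/(793 + 11²) = 888/(793 + 121) = 888/914 = 888*(1/914) = 444/457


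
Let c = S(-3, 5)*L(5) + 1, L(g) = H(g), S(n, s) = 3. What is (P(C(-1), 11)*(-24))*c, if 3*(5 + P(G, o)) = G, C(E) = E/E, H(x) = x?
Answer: 1792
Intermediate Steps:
L(g) = g
C(E) = 1
P(G, o) = -5 + G/3
c = 16 (c = 3*5 + 1 = 15 + 1 = 16)
(P(C(-1), 11)*(-24))*c = ((-5 + (⅓)*1)*(-24))*16 = ((-5 + ⅓)*(-24))*16 = -14/3*(-24)*16 = 112*16 = 1792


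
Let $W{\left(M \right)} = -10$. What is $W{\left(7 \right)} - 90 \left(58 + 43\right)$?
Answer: $-9100$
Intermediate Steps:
$W{\left(7 \right)} - 90 \left(58 + 43\right) = -10 - 90 \left(58 + 43\right) = -10 - 9090 = -9100$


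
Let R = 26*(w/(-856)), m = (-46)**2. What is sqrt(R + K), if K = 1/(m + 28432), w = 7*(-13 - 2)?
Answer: sqrt(2129641379327)/817159 ≈ 1.7859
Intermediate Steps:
m = 2116
w = -105 (w = 7*(-15) = -105)
K = 1/30548 (K = 1/(2116 + 28432) = 1/30548 ≈ 3.2735e-5)
R = 1365/428 (R = 26*(-105/(-856)) = 26*(-105*(-1/856)) = 26*(105/856) = 1365/428 ≈ 3.1893)
sqrt(R + K) = sqrt(1365/428 + 1/30548) = sqrt(2606153/817159) = sqrt(2129641379327)/817159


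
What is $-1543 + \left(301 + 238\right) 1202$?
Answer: $646335$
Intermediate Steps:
$-1543 + \left(301 + 238\right) 1202 = -1543 + 539 \cdot 1202 = -1543 + 647878 = 646335$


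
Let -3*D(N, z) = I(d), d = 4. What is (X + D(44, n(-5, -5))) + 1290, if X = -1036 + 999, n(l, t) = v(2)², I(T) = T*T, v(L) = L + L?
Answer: 3743/3 ≈ 1247.7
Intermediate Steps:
v(L) = 2*L
I(T) = T²
n(l, t) = 16 (n(l, t) = (2*2)² = 4² = 16)
D(N, z) = -16/3 (D(N, z) = -⅓*4² = -⅓*16 = -16/3)
X = -37
(X + D(44, n(-5, -5))) + 1290 = (-37 - 16/3) + 1290 = -127/3 + 1290 = 3743/3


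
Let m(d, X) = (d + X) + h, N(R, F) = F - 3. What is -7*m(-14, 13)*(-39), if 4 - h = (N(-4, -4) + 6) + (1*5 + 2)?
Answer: -819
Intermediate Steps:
N(R, F) = -3 + F
h = -2 (h = 4 - (((-3 - 4) + 6) + (1*5 + 2)) = 4 - ((-7 + 6) + (5 + 2)) = 4 - (-1 + 7) = 4 - 1*6 = 4 - 6 = -2)
m(d, X) = -2 + X + d (m(d, X) = (d + X) - 2 = (X + d) - 2 = -2 + X + d)
-7*m(-14, 13)*(-39) = -7*(-2 + 13 - 14)*(-39) = -7*(-3)*(-39) = 21*(-39) = -819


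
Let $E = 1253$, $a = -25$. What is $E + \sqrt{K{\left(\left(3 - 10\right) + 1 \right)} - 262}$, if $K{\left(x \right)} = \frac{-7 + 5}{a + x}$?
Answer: $1253 + \frac{2 i \sqrt{62930}}{31} \approx 1253.0 + 16.184 i$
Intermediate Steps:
$K{\left(x \right)} = - \frac{2}{-25 + x}$ ($K{\left(x \right)} = \frac{-7 + 5}{-25 + x} = - \frac{2}{-25 + x}$)
$E + \sqrt{K{\left(\left(3 - 10\right) + 1 \right)} - 262} = 1253 + \sqrt{- \frac{2}{-25 + \left(\left(3 - 10\right) + 1\right)} - 262} = 1253 + \sqrt{- \frac{2}{-25 + \left(-7 + 1\right)} - 262} = 1253 + \sqrt{- \frac{2}{-25 - 6} - 262} = 1253 + \sqrt{- \frac{2}{-31} - 262} = 1253 + \sqrt{\left(-2\right) \left(- \frac{1}{31}\right) - 262} = 1253 + \sqrt{\frac{2}{31} - 262} = 1253 + \sqrt{- \frac{8120}{31}} = 1253 + \frac{2 i \sqrt{62930}}{31}$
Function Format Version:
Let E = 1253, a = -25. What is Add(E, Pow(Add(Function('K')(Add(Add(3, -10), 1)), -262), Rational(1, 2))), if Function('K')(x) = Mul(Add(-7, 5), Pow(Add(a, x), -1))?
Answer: Add(1253, Mul(Rational(2, 31), I, Pow(62930, Rational(1, 2)))) ≈ Add(1253.0, Mul(16.184, I))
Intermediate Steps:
Function('K')(x) = Mul(-2, Pow(Add(-25, x), -1)) (Function('K')(x) = Mul(Add(-7, 5), Pow(Add(-25, x), -1)) = Mul(-2, Pow(Add(-25, x), -1)))
Add(E, Pow(Add(Function('K')(Add(Add(3, -10), 1)), -262), Rational(1, 2))) = Add(1253, Pow(Add(Mul(-2, Pow(Add(-25, Add(Add(3, -10), 1)), -1)), -262), Rational(1, 2))) = Add(1253, Pow(Add(Mul(-2, Pow(Add(-25, Add(-7, 1)), -1)), -262), Rational(1, 2))) = Add(1253, Pow(Add(Mul(-2, Pow(Add(-25, -6), -1)), -262), Rational(1, 2))) = Add(1253, Pow(Add(Mul(-2, Pow(-31, -1)), -262), Rational(1, 2))) = Add(1253, Pow(Add(Mul(-2, Rational(-1, 31)), -262), Rational(1, 2))) = Add(1253, Pow(Add(Rational(2, 31), -262), Rational(1, 2))) = Add(1253, Pow(Rational(-8120, 31), Rational(1, 2))) = Add(1253, Mul(Rational(2, 31), I, Pow(62930, Rational(1, 2))))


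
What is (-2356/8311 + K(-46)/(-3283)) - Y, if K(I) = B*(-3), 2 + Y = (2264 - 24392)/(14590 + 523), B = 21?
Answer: 26928518063/8415477581 ≈ 3.1999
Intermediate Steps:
Y = -52354/15113 (Y = -2 + (2264 - 24392)/(14590 + 523) = -2 - 22128/15113 = -52354/15113 ≈ -3.4642)
K(I) = -63 (K(I) = 21*(-3) = -63)
(-2356/8311 + K(-46)/(-3283)) - Y = (-2356/8311 - 63/(-3283)) - 1*(-52354/15113) = (-2356*1/8311 - 63*(-1/3283)) + 52354/15113 = (-2356/8311 + 9/469) + 52354/15113 = -1030165/3897859 + 52354/15113 = 26928518063/8415477581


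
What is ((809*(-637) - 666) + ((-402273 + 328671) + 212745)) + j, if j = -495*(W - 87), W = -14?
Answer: -326861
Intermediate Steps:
j = 49995 (j = -495*(-14 - 87) = -495*(-101) = 49995)
((809*(-637) - 666) + ((-402273 + 328671) + 212745)) + j = ((809*(-637) - 666) + ((-402273 + 328671) + 212745)) + 49995 = ((-515333 - 666) + (-73602 + 212745)) + 49995 = (-515999 + 139143) + 49995 = -376856 + 49995 = -326861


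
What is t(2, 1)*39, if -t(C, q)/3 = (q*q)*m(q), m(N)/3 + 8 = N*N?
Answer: 2457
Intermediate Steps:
m(N) = -24 + 3*N² (m(N) = -24 + 3*(N*N) = -24 + 3*N²)
t(C, q) = -3*q²*(-24 + 3*q²) (t(C, q) = -3*q*q*(-24 + 3*q²) = -3*q²*(-24 + 3*q²))
t(2, 1)*39 = (9*1²*(8 - 1*1²))*39 = (9*1*(8 - 1*1))*39 = (9*1*(8 - 1))*39 = (9*1*7)*39 = 63*39 = 2457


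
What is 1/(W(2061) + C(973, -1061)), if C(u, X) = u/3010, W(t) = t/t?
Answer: 430/569 ≈ 0.75571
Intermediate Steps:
W(t) = 1
C(u, X) = u/3010 (C(u, X) = u*(1/3010) = u/3010)
1/(W(2061) + C(973, -1061)) = 1/(1 + (1/3010)*973) = 1/(1 + 139/430) = 1/(569/430) = 430/569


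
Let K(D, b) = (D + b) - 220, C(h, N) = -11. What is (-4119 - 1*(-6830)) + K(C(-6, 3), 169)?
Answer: 2649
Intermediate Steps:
K(D, b) = -220 + D + b
(-4119 - 1*(-6830)) + K(C(-6, 3), 169) = (-4119 - 1*(-6830)) + (-220 - 11 + 169) = (-4119 + 6830) - 62 = 2711 - 62 = 2649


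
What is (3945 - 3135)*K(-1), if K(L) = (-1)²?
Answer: 810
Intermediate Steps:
K(L) = 1
(3945 - 3135)*K(-1) = (3945 - 3135)*1 = 810*1 = 810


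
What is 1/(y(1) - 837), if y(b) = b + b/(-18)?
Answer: -18/15049 ≈ -0.0011961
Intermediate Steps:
y(b) = 17*b/18 (y(b) = b + b*(-1/18) = b - b/18 = 17*b/18)
1/(y(1) - 837) = 1/((17/18)*1 - 837) = 1/(17/18 - 837) = 1/(-15049/18) = -18/15049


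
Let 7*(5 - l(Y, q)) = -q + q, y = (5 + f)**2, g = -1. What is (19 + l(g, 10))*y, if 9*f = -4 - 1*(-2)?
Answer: 14792/27 ≈ 547.85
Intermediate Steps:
f = -2/9 (f = (-4 - 1*(-2))/9 = (-4 + 2)/9 = (1/9)*(-2) = -2/9 ≈ -0.22222)
y = 1849/81 (y = (5 - 2/9)**2 = (43/9)**2 = 1849/81 ≈ 22.827)
l(Y, q) = 5 (l(Y, q) = 5 - (-q + q)/7 = 5 - 1/7*0 = 5 + 0 = 5)
(19 + l(g, 10))*y = (19 + 5)*(1849/81) = 24*(1849/81) = 14792/27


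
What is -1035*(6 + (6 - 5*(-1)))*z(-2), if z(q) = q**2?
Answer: -70380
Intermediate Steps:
-1035*(6 + (6 - 5*(-1)))*z(-2) = -1035*(6 + (6 - 5*(-1)))*(-2)**2 = -1035*(6 + (6 + 5))*4 = -1035*(6 + 11)*4 = -17595*4 = -1035*68 = -70380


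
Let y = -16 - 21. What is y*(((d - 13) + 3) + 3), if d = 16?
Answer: -333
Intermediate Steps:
y = -37
y*(((d - 13) + 3) + 3) = -37*(((16 - 13) + 3) + 3) = -37*((3 + 3) + 3) = -37*(6 + 3) = -37*9 = -333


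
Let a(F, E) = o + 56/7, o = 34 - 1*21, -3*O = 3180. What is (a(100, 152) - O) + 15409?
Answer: 16490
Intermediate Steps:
O = -1060 (O = -⅓*3180 = -1060)
o = 13 (o = 34 - 21 = 13)
a(F, E) = 21 (a(F, E) = 13 + 56/7 = 13 + 56*(⅐) = 13 + 8 = 21)
(a(100, 152) - O) + 15409 = (21 - 1*(-1060)) + 15409 = (21 + 1060) + 15409 = 1081 + 15409 = 16490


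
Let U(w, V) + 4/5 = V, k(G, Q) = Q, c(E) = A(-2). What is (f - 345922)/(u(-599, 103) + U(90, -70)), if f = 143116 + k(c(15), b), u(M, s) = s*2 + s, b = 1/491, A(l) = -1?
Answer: -497888725/584781 ≈ -851.41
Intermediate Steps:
c(E) = -1
b = 1/491 ≈ 0.0020367
u(M, s) = 3*s (u(M, s) = 2*s + s = 3*s)
U(w, V) = -⅘ + V
f = 70269957/491 (f = 143116 + 1/491 = 70269957/491 ≈ 1.4312e+5)
(f - 345922)/(u(-599, 103) + U(90, -70)) = (70269957/491 - 345922)/(3*103 + (-⅘ - 70)) = -99577745/(491*(309 - 354/5)) = -99577745/(491*1191/5) = -99577745/491*5/1191 = -497888725/584781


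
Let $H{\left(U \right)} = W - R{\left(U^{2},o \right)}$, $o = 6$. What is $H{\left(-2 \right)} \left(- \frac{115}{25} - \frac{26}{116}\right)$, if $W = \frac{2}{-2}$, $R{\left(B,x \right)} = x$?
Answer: $\frac{9793}{290} \approx 33.769$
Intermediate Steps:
$W = -1$ ($W = 2 \left(- \frac{1}{2}\right) = -1$)
$H{\left(U \right)} = -7$ ($H{\left(U \right)} = -1 - 6 = -7$)
$H{\left(-2 \right)} \left(- \frac{115}{25} - \frac{26}{116}\right) = - 7 \left(- \frac{115}{25} - \frac{26}{116}\right) = - 7 \left(\left(-115\right) \frac{1}{25} - \frac{13}{58}\right) = - 7 \left(- \frac{23}{5} - \frac{13}{58}\right) = \left(-7\right) \left(- \frac{1399}{290}\right) = \frac{9793}{290}$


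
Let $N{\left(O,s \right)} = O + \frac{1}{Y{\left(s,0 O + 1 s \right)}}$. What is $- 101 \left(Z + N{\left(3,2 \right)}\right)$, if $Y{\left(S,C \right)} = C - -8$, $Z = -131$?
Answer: $\frac{129179}{10} \approx 12918.0$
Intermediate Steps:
$Y{\left(S,C \right)} = 8 + C$ ($Y{\left(S,C \right)} = C + 8 = 8 + C$)
$N{\left(O,s \right)} = O + \frac{1}{8 + s}$ ($N{\left(O,s \right)} = O + \frac{1}{8 + \left(0 O + 1 s\right)} = O + \frac{1}{8 + \left(0 + s\right)} = O + \frac{1}{8 + s}$)
$- 101 \left(Z + N{\left(3,2 \right)}\right) = - 101 \left(-131 + \frac{1 + 3 \left(8 + 2\right)}{8 + 2}\right) = - 101 \left(-131 + \frac{1 + 3 \cdot 10}{10}\right) = - 101 \left(-131 + \frac{1 + 30}{10}\right) = - 101 \left(-131 + \frac{1}{10} \cdot 31\right) = - 101 \left(-131 + \frac{31}{10}\right) = \left(-101\right) \left(- \frac{1279}{10}\right) = \frac{129179}{10}$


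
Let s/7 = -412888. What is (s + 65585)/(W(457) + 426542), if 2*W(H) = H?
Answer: -5649262/853541 ≈ -6.6186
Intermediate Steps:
s = -2890216 (s = 7*(-412888) = -2890216)
W(H) = H/2
(s + 65585)/(W(457) + 426542) = (-2890216 + 65585)/((½)*457 + 426542) = -2824631/(457/2 + 426542) = -2824631/853541/2 = -2824631*2/853541 = -5649262/853541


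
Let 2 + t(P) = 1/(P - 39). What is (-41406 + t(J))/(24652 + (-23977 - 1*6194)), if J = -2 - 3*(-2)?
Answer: 1449281/193165 ≈ 7.5028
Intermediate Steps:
J = 4 (J = -2 + 6 = 4)
t(P) = -2 + 1/(-39 + P) (t(P) = -2 + 1/(P - 39) = -2 + 1/(-39 + P))
(-41406 + t(J))/(24652 + (-23977 - 1*6194)) = (-41406 + (79 - 2*4)/(-39 + 4))/(24652 + (-23977 - 1*6194)) = (-41406 + (79 - 8)/(-35))/(24652 + (-23977 - 6194)) = (-41406 - 1/35*71)/(24652 - 30171) = (-41406 - 71/35)/(-5519) = -1449281/35*(-1/5519) = 1449281/193165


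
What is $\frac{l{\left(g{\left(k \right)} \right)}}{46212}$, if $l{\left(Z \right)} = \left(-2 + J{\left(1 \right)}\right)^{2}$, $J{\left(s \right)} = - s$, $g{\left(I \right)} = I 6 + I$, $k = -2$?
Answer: $\frac{3}{15404} \approx 0.00019475$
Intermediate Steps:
$g{\left(I \right)} = 7 I$ ($g{\left(I \right)} = 6 I + I = 7 I$)
$l{\left(Z \right)} = 9$ ($l{\left(Z \right)} = \left(-2 - 1\right)^{2} = \left(-3\right)^{2} = 9$)
$\frac{l{\left(g{\left(k \right)} \right)}}{46212} = \frac{9}{46212} = 9 \cdot \frac{1}{46212} = \frac{3}{15404}$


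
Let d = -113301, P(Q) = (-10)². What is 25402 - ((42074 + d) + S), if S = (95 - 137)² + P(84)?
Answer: 94765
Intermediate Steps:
P(Q) = 100
S = 1864 (S = (95 - 137)² + 100 = (-42)² + 100 = 1764 + 100 = 1864)
25402 - ((42074 + d) + S) = 25402 - ((42074 - 113301) + 1864) = 25402 - (-71227 + 1864) = 25402 - 1*(-69363) = 25402 + 69363 = 94765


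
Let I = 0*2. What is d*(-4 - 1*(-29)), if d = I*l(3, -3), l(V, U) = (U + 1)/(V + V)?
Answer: 0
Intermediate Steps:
l(V, U) = (1 + U)/(2*V) (l(V, U) = (1 + U)/((2*V)) = (1 + U)*(1/(2*V)) = (1 + U)/(2*V))
I = 0
d = 0 (d = 0*((1/2)*(1 - 3)/3) = 0*((1/2)*(1/3)*(-2)) = 0*(-1/3) = 0)
d*(-4 - 1*(-29)) = 0*(-4 - 1*(-29)) = 0*(-4 + 29) = 0*25 = 0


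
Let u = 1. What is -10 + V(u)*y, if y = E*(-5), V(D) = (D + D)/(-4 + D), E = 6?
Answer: 10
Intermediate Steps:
V(D) = 2*D/(-4 + D) (V(D) = (2*D)/(-4 + D) = 2*D/(-4 + D))
y = -30 (y = 6*(-5) = -30)
-10 + V(u)*y = -10 + (2*1/(-4 + 1))*(-30) = -10 + (2*1/(-3))*(-30) = -10 + (2*1*(-⅓))*(-30) = -10 - ⅔*(-30) = -10 + 20 = 10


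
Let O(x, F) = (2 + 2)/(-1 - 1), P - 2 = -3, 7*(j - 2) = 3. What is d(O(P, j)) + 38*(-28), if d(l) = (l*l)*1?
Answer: -1060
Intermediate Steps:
j = 17/7 (j = 2 + (1/7)*3 = 2 + 3/7 = 17/7 ≈ 2.4286)
P = -1 (P = 2 - 3 = -1)
O(x, F) = -2 (O(x, F) = 4/(-2) = 4*(-1/2) = -2)
d(l) = l**2 (d(l) = l**2*1 = l**2)
d(O(P, j)) + 38*(-28) = (-2)**2 + 38*(-28) = 4 - 1064 = -1060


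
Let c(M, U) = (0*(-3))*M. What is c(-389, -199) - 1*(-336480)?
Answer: 336480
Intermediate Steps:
c(M, U) = 0 (c(M, U) = 0*M = 0)
c(-389, -199) - 1*(-336480) = 0 - 1*(-336480) = 0 + 336480 = 336480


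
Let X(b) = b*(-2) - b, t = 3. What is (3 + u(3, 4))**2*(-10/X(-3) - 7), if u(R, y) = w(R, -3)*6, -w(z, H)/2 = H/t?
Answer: -1825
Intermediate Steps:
w(z, H) = -2*H/3
u(R, y) = 12 (u(R, y) = -2/3*(-3)*6 = 2*6 = 12)
X(b) = -3*b (X(b) = -2*b - b = -3*b)
(3 + u(3, 4))**2*(-10/X(-3) - 7) = (3 + 12)**2*(-10/((-3*(-3))) - 7) = 15**2*(-10/9 - 7) = 225*(-10*1/9 - 7) = 225*(-10/9 - 7) = 225*(-73/9) = -1825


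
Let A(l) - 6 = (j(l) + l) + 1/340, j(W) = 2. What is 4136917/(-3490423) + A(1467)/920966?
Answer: -76096230352621/64291218172360 ≈ -1.1836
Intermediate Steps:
A(l) = 2721/340 + l (A(l) = 6 + ((2 + l) + 1/340) = 6 + (681/340 + l) = 2721/340 + l)
4136917/(-3490423) + A(1467)/920966 = 4136917/(-3490423) + (2721/340 + 1467)/920966 = 4136917*(-1/3490423) + (501501/340)*(1/920966) = -4136917/3490423 + 501501/313128440 = -76096230352621/64291218172360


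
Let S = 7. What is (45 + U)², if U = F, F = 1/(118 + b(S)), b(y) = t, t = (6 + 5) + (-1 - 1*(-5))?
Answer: 35832196/17689 ≈ 2025.7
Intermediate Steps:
t = 15 (t = 11 + (-1 + 5) = 11 + 4 = 15)
b(y) = 15
F = 1/133 (F = 1/(118 + 15) = 1/133 ≈ 0.0075188)
U = 1/133 ≈ 0.0075188
(45 + U)² = (45 + 1/133)² = (5986/133)² = 35832196/17689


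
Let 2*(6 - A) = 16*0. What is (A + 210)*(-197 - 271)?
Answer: -101088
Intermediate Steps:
A = 6 (A = 6 - 8*0 = 6 - ½*0 = 6 + 0 = 6)
(A + 210)*(-197 - 271) = (6 + 210)*(-197 - 271) = 216*(-468) = -101088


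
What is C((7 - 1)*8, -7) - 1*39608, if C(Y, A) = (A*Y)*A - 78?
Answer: -37334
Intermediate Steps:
C(Y, A) = -78 + Y*A² (C(Y, A) = Y*A² - 78 = -78 + Y*A²)
C((7 - 1)*8, -7) - 1*39608 = (-78 + ((7 - 1)*8)*(-7)²) - 1*39608 = (-78 + (6*8)*49) - 39608 = (-78 + 48*49) - 39608 = (-78 + 2352) - 39608 = 2274 - 39608 = -37334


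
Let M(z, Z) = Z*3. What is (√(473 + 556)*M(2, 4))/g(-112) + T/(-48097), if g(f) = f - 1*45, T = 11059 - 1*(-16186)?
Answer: -27245/48097 - 84*√21/157 ≈ -3.0183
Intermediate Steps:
M(z, Z) = 3*Z
T = 27245 (T = 11059 + 16186 = 27245)
g(f) = -45 + f (g(f) = f - 45 = -45 + f)
(√(473 + 556)*M(2, 4))/g(-112) + T/(-48097) = (√(473 + 556)*(3*4))/(-45 - 112) + 27245/(-48097) = (√1029*12)/(-157) + 27245*(-1/48097) = ((7*√21)*12)*(-1/157) - 27245/48097 = (84*√21)*(-1/157) - 27245/48097 = -84*√21/157 - 27245/48097 = -27245/48097 - 84*√21/157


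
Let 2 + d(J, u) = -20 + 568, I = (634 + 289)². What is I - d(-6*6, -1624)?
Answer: 851383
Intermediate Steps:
I = 851929 (I = 923² = 851929)
d(J, u) = 546 (d(J, u) = -2 + (-20 + 568) = -2 + 548 = 546)
I - d(-6*6, -1624) = 851929 - 1*546 = 851929 - 546 = 851383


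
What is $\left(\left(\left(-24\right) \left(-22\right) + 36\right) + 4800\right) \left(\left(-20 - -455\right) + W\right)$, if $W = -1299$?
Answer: $-4634496$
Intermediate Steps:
$\left(\left(\left(-24\right) \left(-22\right) + 36\right) + 4800\right) \left(\left(-20 - -455\right) + W\right) = \left(\left(\left(-24\right) \left(-22\right) + 36\right) + 4800\right) \left(\left(-20 - -455\right) - 1299\right) = \left(\left(528 + 36\right) + 4800\right) \left(\left(-20 + 455\right) - 1299\right) = \left(564 + 4800\right) \left(435 - 1299\right) = 5364 \left(-864\right) = -4634496$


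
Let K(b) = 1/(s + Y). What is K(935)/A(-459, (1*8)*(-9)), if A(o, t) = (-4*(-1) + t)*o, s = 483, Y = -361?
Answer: 1/3807864 ≈ 2.6261e-7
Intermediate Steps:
A(o, t) = o*(4 + t) (A(o, t) = (4 + t)*o = o*(4 + t))
K(b) = 1/122 (K(b) = 1/(483 - 361) = 1/122)
K(935)/A(-459, (1*8)*(-9)) = 1/(122*((-459*(4 + (1*8)*(-9))))) = 1/(122*((-459*(4 + 8*(-9))))) = 1/(122*((-459*(4 - 72)))) = 1/(122*((-459*(-68)))) = (1/122)/31212 = (1/122)*(1/31212) = 1/3807864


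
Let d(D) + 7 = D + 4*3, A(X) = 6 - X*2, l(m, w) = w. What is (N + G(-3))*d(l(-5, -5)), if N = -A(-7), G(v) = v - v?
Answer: 0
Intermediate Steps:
A(X) = 6 - 2*X
d(D) = 5 + D (d(D) = -7 + (D + 4*3) = -7 + (D + 12) = -7 + (12 + D) = 5 + D)
G(v) = 0
N = -20 (N = -(6 - 2*(-7)) = -(6 + 14) = -1*20 = -20)
(N + G(-3))*d(l(-5, -5)) = (-20 + 0)*(5 - 5) = -20*0 = 0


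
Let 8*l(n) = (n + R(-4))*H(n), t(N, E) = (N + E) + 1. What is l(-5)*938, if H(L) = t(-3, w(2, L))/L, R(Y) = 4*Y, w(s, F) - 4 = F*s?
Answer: -19698/5 ≈ -3939.6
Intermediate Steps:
w(s, F) = 4 + F*s
t(N, E) = 1 + E + N (t(N, E) = (E + N) + 1 = 1 + E + N)
H(L) = (2 + 2*L)/L (H(L) = (1 + (4 + L*2) - 3)/L = (1 + (4 + 2*L) - 3)/L = (2 + 2*L)/L)
l(n) = (-16 + n)*(2 + 2/n)/8 (l(n) = ((n + 4*(-4))*(2 + 2/n))/8 = ((n - 16)*(2 + 2/n))/8 = ((-16 + n)*(2 + 2/n))/8 = (-16 + n)*(2 + 2/n)/8)
l(-5)*938 = ((¼)*(1 - 5)*(-16 - 5)/(-5))*938 = ((¼)*(-⅕)*(-4)*(-21))*938 = -21/5*938 = -19698/5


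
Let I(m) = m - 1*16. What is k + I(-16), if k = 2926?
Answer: 2894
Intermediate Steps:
I(m) = -16 + m (I(m) = m - 16 = -16 + m)
k + I(-16) = 2926 + (-16 - 16) = 2926 - 32 = 2894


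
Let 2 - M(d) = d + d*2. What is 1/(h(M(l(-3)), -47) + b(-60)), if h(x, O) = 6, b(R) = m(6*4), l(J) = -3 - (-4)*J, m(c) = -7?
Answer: -1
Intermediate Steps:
l(J) = -3 + 4*J
b(R) = -7
M(d) = 2 - 3*d (M(d) = 2 - (d + d*2) = 2 - (d + 2*d) = 2 - 3*d)
1/(h(M(l(-3)), -47) + b(-60)) = 1/(6 - 7) = 1/(-1) = -1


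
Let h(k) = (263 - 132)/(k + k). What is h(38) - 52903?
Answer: -4020497/76 ≈ -52901.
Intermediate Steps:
h(k) = 131/(2*k) (h(k) = 131/((2*k)) = 131*(1/(2*k)) = 131/(2*k))
h(38) - 52903 = (131/2)/38 - 52903 = (131/2)*(1/38) - 52903 = 131/76 - 52903 = -4020497/76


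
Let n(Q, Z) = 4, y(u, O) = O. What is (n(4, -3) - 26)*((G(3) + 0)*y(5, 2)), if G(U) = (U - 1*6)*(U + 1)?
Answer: 528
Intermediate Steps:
G(U) = (1 + U)*(-6 + U) (G(U) = (U - 6)*(1 + U) = (-6 + U)*(1 + U) = (1 + U)*(-6 + U))
(n(4, -3) - 26)*((G(3) + 0)*y(5, 2)) = (4 - 26)*(((-6 + 3² - 5*3) + 0)*2) = -22*((-6 + 9 - 15) + 0)*2 = -22*(-12 + 0)*2 = -(-264)*2 = -22*(-24) = 528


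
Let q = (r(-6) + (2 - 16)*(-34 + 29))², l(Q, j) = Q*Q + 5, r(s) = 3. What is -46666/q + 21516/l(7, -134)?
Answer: 18689800/47961 ≈ 389.69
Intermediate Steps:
l(Q, j) = 5 + Q² (l(Q, j) = Q² + 5 = 5 + Q²)
q = 5329 (q = (3 + (2 - 16)*(-34 + 29))² = (3 - 14*(-5))² = (3 + 70)² = 73² = 5329)
-46666/q + 21516/l(7, -134) = -46666/5329 + 21516/(5 + 7²) = -46666*1/5329 + 21516/(5 + 49) = -46666/5329 + 21516/54 = -46666/5329 + 21516*(1/54) = -46666/5329 + 3586/9 = 18689800/47961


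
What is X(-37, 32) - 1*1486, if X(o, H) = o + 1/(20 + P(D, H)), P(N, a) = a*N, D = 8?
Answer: -420347/276 ≈ -1523.0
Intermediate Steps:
P(N, a) = N*a
X(o, H) = o + 1/(20 + 8*H)
X(-37, 32) - 1*1486 = (1 + 20*(-37) + 8*32*(-37))/(4*(5 + 2*32)) - 1*1486 = (1 - 740 - 9472)/(4*(5 + 64)) - 1486 = (¼)*(-10211)/69 - 1486 = (¼)*(1/69)*(-10211) - 1486 = -10211/276 - 1486 = -420347/276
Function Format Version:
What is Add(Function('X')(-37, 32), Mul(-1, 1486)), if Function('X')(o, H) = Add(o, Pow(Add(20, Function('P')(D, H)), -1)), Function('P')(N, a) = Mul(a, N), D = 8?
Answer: Rational(-420347, 276) ≈ -1523.0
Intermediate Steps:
Function('P')(N, a) = Mul(N, a)
Function('X')(o, H) = Add(o, Pow(Add(20, Mul(8, H)), -1))
Add(Function('X')(-37, 32), Mul(-1, 1486)) = Add(Mul(Rational(1, 4), Pow(Add(5, Mul(2, 32)), -1), Add(1, Mul(20, -37), Mul(8, 32, -37))), Mul(-1, 1486)) = Add(Mul(Rational(1, 4), Pow(Add(5, 64), -1), Add(1, -740, -9472)), -1486) = Add(Mul(Rational(1, 4), Pow(69, -1), -10211), -1486) = Add(Mul(Rational(1, 4), Rational(1, 69), -10211), -1486) = Add(Rational(-10211, 276), -1486) = Rational(-420347, 276)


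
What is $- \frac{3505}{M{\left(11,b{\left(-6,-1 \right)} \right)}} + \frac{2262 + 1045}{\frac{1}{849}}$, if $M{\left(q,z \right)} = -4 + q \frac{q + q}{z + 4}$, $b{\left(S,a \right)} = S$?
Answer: $\frac{70191776}{25} \approx 2.8077 \cdot 10^{6}$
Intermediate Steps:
$M{\left(q,z \right)} = -4 + \frac{2 q^{2}}{4 + z}$ ($M{\left(q,z \right)} = -4 + q \frac{2 q}{4 + z} = -4 + \frac{2 q^{2}}{4 + z}$)
$- \frac{3505}{M{\left(11,b{\left(-6,-1 \right)} \right)}} + \frac{2262 + 1045}{\frac{1}{849}} = - \frac{3505}{2 \frac{1}{4 - 6} \left(-8 + 11^{2} - -12\right)} + \frac{2262 + 1045}{\frac{1}{849}} = - \frac{3505}{2 \frac{1}{-2} \left(-8 + 121 + 12\right)} + 3307 \frac{1}{\frac{1}{849}} = - \frac{3505}{2 \left(- \frac{1}{2}\right) 125} + 3307 \cdot 849 = - \frac{3505}{-125} + 2807643 = \left(-3505\right) \left(- \frac{1}{125}\right) + 2807643 = \frac{701}{25} + 2807643 = \frac{70191776}{25}$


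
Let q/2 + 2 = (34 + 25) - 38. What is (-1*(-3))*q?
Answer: 114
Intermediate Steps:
q = 38 (q = -4 + 2*((34 + 25) - 38) = -4 + 2*(59 - 38) = -4 + 2*21 = -4 + 42 = 38)
(-1*(-3))*q = -1*(-3)*38 = 3*38 = 114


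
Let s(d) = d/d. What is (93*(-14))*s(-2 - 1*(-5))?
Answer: -1302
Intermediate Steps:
s(d) = 1
(93*(-14))*s(-2 - 1*(-5)) = (93*(-14))*1 = -1302*1 = -1302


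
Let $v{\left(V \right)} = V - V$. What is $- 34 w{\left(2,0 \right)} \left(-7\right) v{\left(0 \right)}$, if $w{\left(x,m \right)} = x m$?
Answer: $0$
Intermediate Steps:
$v{\left(V \right)} = 0$
$w{\left(x,m \right)} = m x$
$- 34 w{\left(2,0 \right)} \left(-7\right) v{\left(0 \right)} = - 34 \cdot 0 \cdot 2 \left(-7\right) 0 = - 34 \cdot 0 \left(-7\right) 0 = \left(-34\right) 0 \cdot 0 = 0 \cdot 0 = 0$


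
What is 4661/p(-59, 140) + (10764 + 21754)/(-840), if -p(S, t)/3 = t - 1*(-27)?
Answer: -3367793/70140 ≈ -48.015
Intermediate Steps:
p(S, t) = -81 - 3*t (p(S, t) = -3*(t - 1*(-27)) = -3*(t + 27) = -3*(27 + t) = -81 - 3*t)
4661/p(-59, 140) + (10764 + 21754)/(-840) = 4661/(-81 - 3*140) + (10764 + 21754)/(-840) = 4661/(-81 - 420) + 32518*(-1/840) = 4661/(-501) - 16259/420 = 4661*(-1/501) - 16259/420 = -4661/501 - 16259/420 = -3367793/70140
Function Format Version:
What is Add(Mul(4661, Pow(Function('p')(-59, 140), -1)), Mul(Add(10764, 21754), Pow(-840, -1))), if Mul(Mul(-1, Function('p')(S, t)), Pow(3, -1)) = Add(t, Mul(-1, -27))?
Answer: Rational(-3367793, 70140) ≈ -48.015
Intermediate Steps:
Function('p')(S, t) = Add(-81, Mul(-3, t)) (Function('p')(S, t) = Mul(-3, Add(t, Mul(-1, -27))) = Mul(-3, Add(t, 27)) = Mul(-3, Add(27, t)) = Add(-81, Mul(-3, t)))
Add(Mul(4661, Pow(Function('p')(-59, 140), -1)), Mul(Add(10764, 21754), Pow(-840, -1))) = Add(Mul(4661, Pow(Add(-81, Mul(-3, 140)), -1)), Mul(Add(10764, 21754), Pow(-840, -1))) = Add(Mul(4661, Pow(Add(-81, -420), -1)), Mul(32518, Rational(-1, 840))) = Add(Mul(4661, Pow(-501, -1)), Rational(-16259, 420)) = Add(Mul(4661, Rational(-1, 501)), Rational(-16259, 420)) = Add(Rational(-4661, 501), Rational(-16259, 420)) = Rational(-3367793, 70140)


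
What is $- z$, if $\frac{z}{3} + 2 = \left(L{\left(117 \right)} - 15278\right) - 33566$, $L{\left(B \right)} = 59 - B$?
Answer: $146712$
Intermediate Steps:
$z = -146712$ ($z = -6 + 3 \left(\left(\left(59 - 117\right) - 15278\right) - 33566\right) = -6 + 3 \left(\left(-58 - 15278\right) - 33566\right) = -6 + 3 \left(-15336 - 33566\right) = -6 + 3 \left(-48902\right) = -6 - 146706 = -146712$)
$- z = \left(-1\right) \left(-146712\right) = 146712$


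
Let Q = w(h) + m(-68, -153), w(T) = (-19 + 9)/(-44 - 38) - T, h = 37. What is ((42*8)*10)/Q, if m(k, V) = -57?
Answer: -45920/1283 ≈ -35.791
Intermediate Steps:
w(T) = 5/41 - T (w(T) = -10/(-82) - T = -10*(-1/82) - T = 5/41 - T)
Q = -3849/41 (Q = (5/41 - 1*37) - 57 = (5/41 - 37) - 57 = -1512/41 - 57 = -3849/41 ≈ -93.878)
((42*8)*10)/Q = ((42*8)*10)/(-3849/41) = (336*10)*(-41/3849) = 3360*(-41/3849) = -45920/1283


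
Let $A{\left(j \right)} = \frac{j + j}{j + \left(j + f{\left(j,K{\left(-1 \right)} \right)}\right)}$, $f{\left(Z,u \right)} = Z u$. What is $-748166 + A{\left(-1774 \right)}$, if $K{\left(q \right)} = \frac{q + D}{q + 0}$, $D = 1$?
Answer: $-748165$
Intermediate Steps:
$K{\left(q \right)} = \frac{1 + q}{q}$ ($K{\left(q \right)} = \frac{q + 1}{q + 0} = \frac{1 + q}{q}$)
$A{\left(j \right)} = 1$ ($A{\left(j \right)} = \frac{j + j}{j + \left(j + j \frac{1 - 1}{-1}\right)} = \frac{2 j}{j + \left(j + j \left(\left(-1\right) 0\right)\right)} = \frac{2 j}{j + \left(j + j 0\right)} = \frac{2 j}{j + \left(j + 0\right)} = \frac{2 j}{j + j} = \frac{2 j}{2 j} = 2 j \frac{1}{2 j} = 1$)
$-748166 + A{\left(-1774 \right)} = -748166 + 1 = -748165$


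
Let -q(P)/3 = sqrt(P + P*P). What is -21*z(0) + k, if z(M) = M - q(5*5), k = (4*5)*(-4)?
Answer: -80 - 315*sqrt(26) ≈ -1686.2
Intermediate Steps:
k = -80 (k = 20*(-4) = -80)
q(P) = -3*sqrt(P + P**2) (q(P) = -3*sqrt(P + P*P) = -3*sqrt(P + P**2))
z(M) = M + 15*sqrt(26) (z(M) = M - (-3)*sqrt((5*5)*(1 + 5*5)) = M - (-3)*sqrt(25*(1 + 25)) = M - (-3)*sqrt(25*26) = M - (-3)*sqrt(650) = M - (-3)*5*sqrt(26) = M - (-15)*sqrt(26) = M + 15*sqrt(26))
-21*z(0) + k = -21*(0 + 15*sqrt(26)) - 80 = -315*sqrt(26) - 80 = -80 - 315*sqrt(26)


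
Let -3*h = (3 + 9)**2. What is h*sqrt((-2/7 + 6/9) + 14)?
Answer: -16*sqrt(6342)/7 ≈ -182.03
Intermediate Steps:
h = -48 (h = -(3 + 9)**2/3 = -1/3*12**2 = -1/3*144 = -48)
h*sqrt((-2/7 + 6/9) + 14) = -48*sqrt((-2/7 + 6/9) + 14) = -48*sqrt((-2*1/7 + 6*(1/9)) + 14) = -48*sqrt((-2/7 + 2/3) + 14) = -48*sqrt(8/21 + 14) = -16*sqrt(6342)/7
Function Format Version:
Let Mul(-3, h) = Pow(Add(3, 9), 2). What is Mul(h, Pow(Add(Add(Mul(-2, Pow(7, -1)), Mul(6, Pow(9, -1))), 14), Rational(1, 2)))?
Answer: Mul(Rational(-16, 7), Pow(6342, Rational(1, 2))) ≈ -182.03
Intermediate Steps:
h = -48 (h = Mul(Rational(-1, 3), Pow(Add(3, 9), 2)) = Mul(Rational(-1, 3), Pow(12, 2)) = Mul(Rational(-1, 3), 144) = -48)
Mul(h, Pow(Add(Add(Mul(-2, Pow(7, -1)), Mul(6, Pow(9, -1))), 14), Rational(1, 2))) = Mul(-48, Pow(Add(Add(Mul(-2, Pow(7, -1)), Mul(6, Pow(9, -1))), 14), Rational(1, 2))) = Mul(-48, Pow(Add(Add(Mul(-2, Rational(1, 7)), Mul(6, Rational(1, 9))), 14), Rational(1, 2))) = Mul(-48, Pow(Add(Add(Rational(-2, 7), Rational(2, 3)), 14), Rational(1, 2))) = Mul(-48, Pow(Add(Rational(8, 21), 14), Rational(1, 2))) = Mul(-48, Pow(Rational(302, 21), Rational(1, 2))) = Mul(-48, Mul(Rational(1, 21), Pow(6342, Rational(1, 2)))) = Mul(Rational(-16, 7), Pow(6342, Rational(1, 2)))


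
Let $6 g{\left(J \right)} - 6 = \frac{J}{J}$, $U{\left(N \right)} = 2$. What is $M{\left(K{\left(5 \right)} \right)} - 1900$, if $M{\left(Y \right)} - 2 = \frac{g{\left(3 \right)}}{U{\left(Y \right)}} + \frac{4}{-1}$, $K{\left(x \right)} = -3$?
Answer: $- \frac{22817}{12} \approx -1901.4$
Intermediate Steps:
$g{\left(J \right)} = \frac{7}{6}$ ($g{\left(J \right)} = 1 + \frac{J \frac{1}{J}}{6} = 1 + \frac{1}{6} \cdot 1 = 1 + \frac{1}{6} = \frac{7}{6}$)
$M{\left(Y \right)} = - \frac{17}{12}$ ($M{\left(Y \right)} = 2 + \left(\frac{7}{6 \cdot 2} + \frac{4}{-1}\right) = 2 + \left(\frac{7}{6} \cdot \frac{1}{2} + 4 \left(-1\right)\right) = 2 + \left(\frac{7}{12} - 4\right) = 2 - \frac{41}{12} = - \frac{17}{12}$)
$M{\left(K{\left(5 \right)} \right)} - 1900 = - \frac{17}{12} - 1900 = - \frac{22817}{12}$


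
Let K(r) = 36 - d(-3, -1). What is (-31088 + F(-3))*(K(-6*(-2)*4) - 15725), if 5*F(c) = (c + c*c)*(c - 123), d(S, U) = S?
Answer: 2450090456/5 ≈ 4.9002e+8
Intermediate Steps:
K(r) = 39 (K(r) = 36 - 1*(-3) = 36 + 3 = 39)
F(c) = (-123 + c)*(c + c**2)/5 (F(c) = ((c + c*c)*(c - 123))/5 = ((c + c**2)*(-123 + c))/5 = ((-123 + c)*(c + c**2))/5 = (-123 + c)*(c + c**2)/5)
(-31088 + F(-3))*(K(-6*(-2)*4) - 15725) = (-31088 + (1/5)*(-3)*(-123 + (-3)**2 - 122*(-3)))*(39 - 15725) = (-31088 + (1/5)*(-3)*(-123 + 9 + 366))*(-15686) = (-31088 + (1/5)*(-3)*252)*(-15686) = (-31088 - 756/5)*(-15686) = -156196/5*(-15686) = 2450090456/5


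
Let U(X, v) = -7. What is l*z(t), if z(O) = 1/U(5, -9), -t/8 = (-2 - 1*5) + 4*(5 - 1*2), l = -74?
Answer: 74/7 ≈ 10.571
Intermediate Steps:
t = -40 (t = -8*((-2 - 1*5) + 4*(5 - 1*2)) = -8*((-2 - 5) + 4*(5 - 2)) = -8*(-7 + 4*3) = -8*(-7 + 12) = -8*5 = -40)
z(O) = -⅐ (z(O) = 1/(-7) = -⅐)
l*z(t) = -74*(-⅐) = 74/7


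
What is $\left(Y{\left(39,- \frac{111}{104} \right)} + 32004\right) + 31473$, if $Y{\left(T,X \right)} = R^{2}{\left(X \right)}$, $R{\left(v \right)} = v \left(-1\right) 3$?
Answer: $\frac{686678121}{10816} \approx 63487.0$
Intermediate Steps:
$R{\left(v \right)} = - 3 v$ ($R{\left(v \right)} = - v 3 = - 3 v$)
$Y{\left(T,X \right)} = 9 X^{2}$ ($Y{\left(T,X \right)} = \left(- 3 X\right)^{2} = 9 X^{2}$)
$\left(Y{\left(39,- \frac{111}{104} \right)} + 32004\right) + 31473 = \left(9 \left(- \frac{111}{104}\right)^{2} + 32004\right) + 31473 = \left(9 \cdot \frac{12321}{10816} + 32004\right) + 31473 = \left(\frac{110889}{10816} + 32004\right) + 31473 = \frac{346266153}{10816} + 31473 = \frac{686678121}{10816}$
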